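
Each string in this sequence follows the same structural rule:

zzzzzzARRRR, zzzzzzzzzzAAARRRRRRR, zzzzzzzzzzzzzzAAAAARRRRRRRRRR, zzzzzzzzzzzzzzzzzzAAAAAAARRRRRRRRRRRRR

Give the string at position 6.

zzzzzzzzzzzzzzzzzzzzzzzzzzAAAAAAAAAAARRRRRRRRRRRRRRRRRRR

The n-th term is 4n+2 z's then 2n-1 A's then 3n+1 R's (n = 1, 2, …).
For term 6, n = 6, so the run lengths are 26, 11, 19.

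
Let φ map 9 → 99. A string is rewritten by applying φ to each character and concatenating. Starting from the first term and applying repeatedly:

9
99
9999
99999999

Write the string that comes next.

9999999999999999

Rewriting each symbol of 99999999: 9→99, 9→99, 9→99, 9→99, 9→99, 9→99, 9→99, 9→99, which concatenates to 99 99 99 99 99 99 99 99.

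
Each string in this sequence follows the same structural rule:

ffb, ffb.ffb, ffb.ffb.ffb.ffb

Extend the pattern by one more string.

s(k+1) = s(k)·.·s(k) — each term doubles the last with '.' between the halves.
Doubling ffb.ffb.ffb.ffb with '.' between the halves:

ffb.ffb.ffb.ffb.ffb.ffb.ffb.ffb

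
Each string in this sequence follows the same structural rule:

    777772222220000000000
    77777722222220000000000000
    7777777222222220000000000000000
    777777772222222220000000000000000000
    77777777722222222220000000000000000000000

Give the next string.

7777777777222222222220000000000000000000000000

Term n consists of n+2 7's, followed by n+3 2's, followed by 3n+1 0's, where the shown terms are n = 3, 4, 5, 6, 7.
For the next term, n = 8, so the run lengths are 10, 11, 25.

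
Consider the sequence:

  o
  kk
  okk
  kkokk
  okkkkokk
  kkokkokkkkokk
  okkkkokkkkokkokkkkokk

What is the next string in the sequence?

This is a Fibonacci-style word recurrence s(k) = s(k−2)·s(k−1): e.g. o·kk = okk.
So term 8 is kkokkokkkkokk·okkkkokkkkokkokkkkokk.

kkokkokkkkokkokkkkokkkkokkokkkkokk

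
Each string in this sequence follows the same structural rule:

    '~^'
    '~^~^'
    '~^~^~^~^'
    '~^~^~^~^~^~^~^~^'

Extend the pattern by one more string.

~^~^~^~^~^~^~^~^~^~^~^~^~^~^~^~^

Every step duplicates the string.
One more doubling of ~^~^~^~^~^~^~^~^ gives the answer.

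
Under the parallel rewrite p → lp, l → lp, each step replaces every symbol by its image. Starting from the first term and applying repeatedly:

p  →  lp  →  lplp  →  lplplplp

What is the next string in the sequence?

lplplplplplplplp

Apply φ to lplplplp symbol by symbol: l→lp, p→lp, l→lp, p→lp, l→lp, p→lp, l→lp, p→lp; joined: lp lp lp lp lp lp lp lp.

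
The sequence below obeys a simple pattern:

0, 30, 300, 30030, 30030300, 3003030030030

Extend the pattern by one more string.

300303003003030030300

From term 3 onward, concatenate the last term with the second-to-last: 30·0 = 300, 300·30 = 30030, …
So term 7 is 3003030030030·30030300.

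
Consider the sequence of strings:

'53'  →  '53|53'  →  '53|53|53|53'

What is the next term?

Each string is two copies of the previous one joined by '|'.
Doubling 53|53|53|53 with '|' between the halves:

53|53|53|53|53|53|53|53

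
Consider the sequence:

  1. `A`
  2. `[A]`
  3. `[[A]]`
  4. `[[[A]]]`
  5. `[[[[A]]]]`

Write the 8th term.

Every step adds [ to the front and ] to the end of the previous string.
From [[[[A]]]], 3 further steps: [[[[A]]]] → [[[[[A]]]]] → [[[[[[A]]]]]] → (answer).

[[[[[[[A]]]]]]]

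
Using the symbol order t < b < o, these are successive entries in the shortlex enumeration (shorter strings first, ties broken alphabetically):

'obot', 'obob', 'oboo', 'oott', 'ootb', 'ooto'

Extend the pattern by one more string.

Treat ooto as a base-3 numeral over the given alphabet and add one, carrying through any trailing o's.

oobt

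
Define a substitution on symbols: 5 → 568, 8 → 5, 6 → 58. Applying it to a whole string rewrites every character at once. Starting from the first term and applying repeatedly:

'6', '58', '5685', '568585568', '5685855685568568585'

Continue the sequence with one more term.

56858556855685685855685685855685855685568

φ(5685855685568568585) expands symbol-by-symbol to 568 58 5 568 5 568 568 58 5 568 568 58 5 568 58 5 568 5 568; joining the 19 pieces gives the next term.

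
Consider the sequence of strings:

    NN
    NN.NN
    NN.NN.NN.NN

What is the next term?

Each string is two copies of the previous one joined by '.'.
So the next term is two copies of NN.NN.NN.NN with '.' between the halves.

NN.NN.NN.NN.NN.NN.NN.NN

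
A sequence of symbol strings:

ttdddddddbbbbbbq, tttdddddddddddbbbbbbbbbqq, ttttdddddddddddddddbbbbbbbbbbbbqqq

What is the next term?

tttttdddddddddddddddddddbbbbbbbbbbbbbbbqqqq

The n-th term is n t's then 4n-1 d's then 3n b's then n-1 q's, where the shown terms are n = 2, 3, 4.
For the next term, n = 5, so the run lengths are 5, 19, 15, 4.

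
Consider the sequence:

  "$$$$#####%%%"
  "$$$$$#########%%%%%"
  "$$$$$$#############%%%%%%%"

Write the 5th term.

$$$$$$$$#####################%%%%%%%%%%%

The n-th term is n+3 $'s then 4n+1 #'s then 2n+1 %'s (n = 1, 2, …).
Setting n = 5 gives 8, 21, 11 characters in each block.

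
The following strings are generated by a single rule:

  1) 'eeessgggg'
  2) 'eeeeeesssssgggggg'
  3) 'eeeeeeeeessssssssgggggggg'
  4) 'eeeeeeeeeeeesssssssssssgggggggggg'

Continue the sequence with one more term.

eeeeeeeeeeeeeeessssssssssssssgggggggggggg

The n-th term is 3n e's then 3n-1 s's then 2n+2 g's (n = 1, 2, …).
For the next term, n = 5, so the run lengths are 15, 14, 12.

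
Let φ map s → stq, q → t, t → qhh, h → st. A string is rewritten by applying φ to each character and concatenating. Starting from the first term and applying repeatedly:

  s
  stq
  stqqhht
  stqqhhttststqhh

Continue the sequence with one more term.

Rewriting the 15 symbols of stqqhhttststqhh one by one yields stq qhh t t st st qhh qhh stq qhh stq qhh t st st; concatenated:

stqqhhttststqhhqhhstqqhhstqqhhtstst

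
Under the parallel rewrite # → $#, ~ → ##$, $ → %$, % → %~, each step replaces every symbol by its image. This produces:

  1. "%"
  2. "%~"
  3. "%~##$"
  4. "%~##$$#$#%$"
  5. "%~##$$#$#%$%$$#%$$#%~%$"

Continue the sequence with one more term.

Rewriting the 23 symbols of %~##$$#$#%$%$$#%$$#%~%$ one by one yields %~ ##$ $# $# %$ %$ $# %$ $# %~ %$ %~ %$ %$ $# %~ %$ %$ $# %~ ##$ %~ %$; concatenated:

%~##$$#$#%$%$$#%$$#%~%$%~%$%$$#%~%$%$$#%~##$%~%$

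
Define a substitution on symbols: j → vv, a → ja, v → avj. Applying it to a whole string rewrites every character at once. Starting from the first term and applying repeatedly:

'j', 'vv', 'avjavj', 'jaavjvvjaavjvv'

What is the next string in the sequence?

Replace each of the 14 characters of jaavjvvjaavjvv in place — vv ja ja avj vv avj avj vv ja ja avj vv avj avj — and concatenate.

vvjajaavjvvavjavjvvjajaavjvvavjavj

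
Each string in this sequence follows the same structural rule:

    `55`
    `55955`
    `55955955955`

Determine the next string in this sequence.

Each string is two copies of the previous one joined by '9'.
Doubling 55955955955 with '9' between the halves:

55955955955955955955955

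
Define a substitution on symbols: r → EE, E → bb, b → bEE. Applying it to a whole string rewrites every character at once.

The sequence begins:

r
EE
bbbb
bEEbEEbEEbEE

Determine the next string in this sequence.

bEEbbbbbEEbbbbbEEbbbbbEEbbbb

Expanding bEEbEEbEEbEE: b→bEE, E→bb, E→bb, b→bEE, E→bb, E→bb, b→bEE, E→bb, E→bb, b→bEE, E→bb, E→bb. Concatenated: bEE bb bb bEE bb bb bEE bb bb bEE bb bb.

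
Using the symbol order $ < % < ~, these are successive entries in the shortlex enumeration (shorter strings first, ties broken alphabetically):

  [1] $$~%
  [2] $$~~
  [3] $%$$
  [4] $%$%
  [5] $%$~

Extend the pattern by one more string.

Treat $%$~ as a base-3 numeral over the given alphabet and add one, carrying through any trailing ~'s.

$%%$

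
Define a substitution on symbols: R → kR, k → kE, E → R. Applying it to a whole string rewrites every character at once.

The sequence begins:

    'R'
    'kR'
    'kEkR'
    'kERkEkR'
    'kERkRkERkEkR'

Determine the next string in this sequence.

kERkRkEkRkERkRkERkEkR

Apply φ to kERkRkERkEkR symbol by symbol: k→kE, E→R, R→kR, k→kE, R→kR, k→kE, E→R, R→kR, k→kE, E→R, k→kE, R→kR; joined: kE R kR kE kR kE R kR kE R kE kR.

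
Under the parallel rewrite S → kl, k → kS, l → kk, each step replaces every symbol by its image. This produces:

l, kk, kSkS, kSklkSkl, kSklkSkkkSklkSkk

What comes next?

Applying the rule to each of the 16 symbols of kSklkSkkkSklkSkk gives the pieces kS kl kS kk kS kl kS kS kS kl kS kk kS kl kS kS, which concatenate to the answer.

kSklkSkkkSklkSkSkSklkSkkkSklkSkS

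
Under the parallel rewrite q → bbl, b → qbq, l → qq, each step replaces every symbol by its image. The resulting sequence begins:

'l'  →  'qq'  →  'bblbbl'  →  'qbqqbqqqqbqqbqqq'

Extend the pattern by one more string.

bblqbqbblbblqbqbblbblbblbblqbqbblbblqbqbblbblbbl

Replace each of the 16 characters of qbqqbqqqqbqqbqqq in place — bbl qbq bbl bbl qbq bbl bbl bbl bbl qbq bbl bbl qbq bbl bbl bbl — and concatenate.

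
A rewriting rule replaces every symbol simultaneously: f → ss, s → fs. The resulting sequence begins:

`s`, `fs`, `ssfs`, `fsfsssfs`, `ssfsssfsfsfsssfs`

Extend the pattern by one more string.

fsfsssfsfsfsssfsssfsssfsfsfsssfs

Applying the rule to each of the 16 symbols of ssfsssfsfsfsssfs gives the pieces fs fs ss fs fs fs ss fs ss fs ss fs fs fs ss fs, which concatenate to the answer.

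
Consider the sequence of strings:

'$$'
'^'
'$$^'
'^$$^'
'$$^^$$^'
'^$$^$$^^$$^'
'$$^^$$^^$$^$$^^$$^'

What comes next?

This is a Fibonacci-style word recurrence s(k) = s(k−2)·s(k−1): e.g. $$·^ = $$^.
So term 8 is ^$$^$$^^$$^·$$^^$$^^$$^$$^^$$^.

^$$^$$^^$$^$$^^$$^^$$^$$^^$$^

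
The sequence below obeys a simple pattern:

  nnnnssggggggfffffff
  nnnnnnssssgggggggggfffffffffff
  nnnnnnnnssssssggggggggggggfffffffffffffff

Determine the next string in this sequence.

nnnnnnnnnnssssssssgggggggggggggggfffffffffffffffffff

Reading off run lengths: n runs 4, 6, 8; s runs 2, 4, 6; g runs 6, 9, 12; f runs 7, 11, 15 — each is linear in n (n = 1, 2, …).
Setting n = 4 gives 10, 8, 15, 19 characters in each block.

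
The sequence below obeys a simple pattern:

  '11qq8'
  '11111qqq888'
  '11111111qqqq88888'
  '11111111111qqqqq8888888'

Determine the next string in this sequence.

11111111111111qqqqqq888888888

Each string has the form 1^{3n-1} q^{n+1} 8^{2n-1} (n = 1, 2, …).
Setting n = 5 gives 14, 6, 9 characters in each block.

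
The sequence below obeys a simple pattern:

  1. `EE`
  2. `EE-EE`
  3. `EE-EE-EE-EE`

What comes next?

EE-EE-EE-EE-EE-EE-EE-EE

s(k+1) = s(k)·-·s(k) — each term doubles the last with '-' between the halves.
So the next term is two copies of EE-EE-EE-EE with '-' between the halves.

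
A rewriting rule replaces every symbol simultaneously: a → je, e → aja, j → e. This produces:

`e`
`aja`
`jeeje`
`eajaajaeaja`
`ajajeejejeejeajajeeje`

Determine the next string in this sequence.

Replace each of the 21 characters of ajajeejejeejeajajeeje in place — je e je e aja aja e aja e aja aja e aja je e je e aja aja e aja — and concatenate.

jeejeeajaajaeajaeajaajaeajajeejeeajaajaeaja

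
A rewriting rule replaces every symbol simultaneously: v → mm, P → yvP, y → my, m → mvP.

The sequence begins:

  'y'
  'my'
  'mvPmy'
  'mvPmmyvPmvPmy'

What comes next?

mvPmmyvPmvPmvPmymmyvPmvPmmyvPmvPmy

Applying the rule to each of the 13 symbols of mvPmmyvPmvPmy gives the pieces mvP mm yvP mvP mvP my mm yvP mvP mm yvP mvP my, which concatenate to the answer.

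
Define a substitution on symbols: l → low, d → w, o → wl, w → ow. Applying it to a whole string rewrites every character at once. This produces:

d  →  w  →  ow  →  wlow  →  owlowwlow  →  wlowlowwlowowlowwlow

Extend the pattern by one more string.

owlowwlowlowwlowowlowwlowwlowlowwlowowlowwlow

φ(wlowlowwlowowlowwlow) expands symbol-by-symbol to ow low wl ow low wl ow ow low wl ow wl ow low wl ow ow low wl ow; joining the 20 pieces gives the next term.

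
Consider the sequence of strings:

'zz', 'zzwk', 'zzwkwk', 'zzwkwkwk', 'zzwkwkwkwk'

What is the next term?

Each term is the previous one with wk appended.
Applying this once more to zzwkwkwkwk:

zzwkwkwkwkwk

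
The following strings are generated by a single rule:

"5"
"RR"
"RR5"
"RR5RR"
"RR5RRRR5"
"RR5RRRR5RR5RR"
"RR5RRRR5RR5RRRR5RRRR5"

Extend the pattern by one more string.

This is a Fibonacci-style word recurrence s(k) = s(k−1)·s(k−2): e.g. RR·5 = RR5.
The next term joins RR5RRRR5RR5RRRR5RRRR5 and RR5RRRR5RR5RR.

RR5RRRR5RR5RRRR5RRRR5RR5RRRR5RR5RR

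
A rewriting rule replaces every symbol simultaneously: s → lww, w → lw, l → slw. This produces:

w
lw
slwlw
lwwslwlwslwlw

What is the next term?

Applying the rule to each of the 13 symbols of lwwslwlwslwlw gives the pieces slw lw lw lww slw lw slw lw lww slw lw slw lw, which concatenate to the answer.

slwlwlwlwwslwlwslwlwlwwslwlwslwlw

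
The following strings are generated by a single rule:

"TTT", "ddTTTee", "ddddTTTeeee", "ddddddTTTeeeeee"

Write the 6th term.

s(k+1) = dd·s(k)·ee, so each term gains dd as a prefix and ee as a suffix.
From ddddddTTTeeeeee, 2 further steps: ddddddTTTeeeeee → ddddddddTTTeeeeeeee → (answer).

ddddddddddTTTeeeeeeeeee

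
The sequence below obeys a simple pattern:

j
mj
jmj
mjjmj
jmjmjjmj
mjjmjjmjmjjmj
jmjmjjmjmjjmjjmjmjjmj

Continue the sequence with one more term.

From term 3 onward, concatenate the second-to-last term with the last: j·mj = jmj, mj·jmj = mjjmj, …
Continuing: mjjmjjmjmjjmj · jmjmjjmjmjjmjjmjmjjmj gives term 8.

mjjmjjmjmjjmjjmjmjjmjmjjmjjmjmjjmj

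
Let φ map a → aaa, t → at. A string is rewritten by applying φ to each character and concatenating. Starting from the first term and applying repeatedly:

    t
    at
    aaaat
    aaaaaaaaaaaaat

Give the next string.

φ(aaaaaaaaaaaaat) expands symbol-by-symbol to aaa aaa aaa aaa aaa aaa aaa aaa aaa aaa aaa aaa aaa at; joining the 14 pieces gives the next term.

aaaaaaaaaaaaaaaaaaaaaaaaaaaaaaaaaaaaaaaat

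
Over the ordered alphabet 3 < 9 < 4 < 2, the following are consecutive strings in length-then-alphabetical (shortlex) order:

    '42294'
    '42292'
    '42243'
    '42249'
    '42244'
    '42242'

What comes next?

The successor of 42242 increments the rightmost position that isn't already 2 and resets every position after it to 3.

42223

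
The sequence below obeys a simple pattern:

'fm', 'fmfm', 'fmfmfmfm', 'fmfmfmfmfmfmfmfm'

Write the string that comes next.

Each string is two copies of the previous one concatenated.
Doubling fmfmfmfmfmfmfmfm:

fmfmfmfmfmfmfmfmfmfmfmfmfmfmfmfm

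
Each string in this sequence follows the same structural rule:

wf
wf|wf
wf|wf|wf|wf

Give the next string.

Each string is two copies of the previous one joined by '|'.
Doubling wf|wf|wf|wf with '|' between the halves:

wf|wf|wf|wf|wf|wf|wf|wf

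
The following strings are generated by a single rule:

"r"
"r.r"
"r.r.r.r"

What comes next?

r.r.r.r.r.r.r.r

s(k+1) = s(k)·.·s(k) — each term doubles the last with '.' between the halves.
One more doubling of r.r.r.r gives the answer.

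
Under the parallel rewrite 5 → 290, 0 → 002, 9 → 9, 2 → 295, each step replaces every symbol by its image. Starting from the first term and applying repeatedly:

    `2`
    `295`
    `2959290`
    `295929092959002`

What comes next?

295929092959002929592909002002295

Applying the rule to each of the 15 symbols of 295929092959002 gives the pieces 295 9 290 9 295 9 002 9 295 9 290 9 002 002 295, which concatenate to the answer.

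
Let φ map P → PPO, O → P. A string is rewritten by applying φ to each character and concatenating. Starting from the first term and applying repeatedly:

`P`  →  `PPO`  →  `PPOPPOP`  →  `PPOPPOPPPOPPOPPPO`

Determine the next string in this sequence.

φ(PPOPPOPPPOPPOPPPO) expands symbol-by-symbol to PPO PPO P PPO PPO P PPO PPO PPO P PPO PPO P PPO PPO PPO P; joining the 17 pieces gives the next term.

PPOPPOPPPOPPOPPPOPPOPPOPPPOPPOPPPOPPOPPOP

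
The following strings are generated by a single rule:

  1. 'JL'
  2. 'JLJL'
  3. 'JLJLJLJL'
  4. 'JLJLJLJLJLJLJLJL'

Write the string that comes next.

JLJLJLJLJLJLJLJLJLJLJLJLJLJLJLJL

s(k+1) = s(k)·s(k) — each term doubles the last.
So the next term is two copies of JLJLJLJLJLJLJLJL.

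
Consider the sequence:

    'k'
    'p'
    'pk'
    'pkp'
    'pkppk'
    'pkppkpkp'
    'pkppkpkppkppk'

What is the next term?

pkppkpkppkppkpkppkpkp

From term 3 onward, concatenate the last term with the second-to-last: p·k = pk, pk·p = pkp, …
The next term joins pkppkpkppkppk and pkppkpkp.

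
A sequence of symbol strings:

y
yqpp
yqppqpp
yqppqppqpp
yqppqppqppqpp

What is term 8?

yqppqppqppqppqppqppqpp

The strings grow by a fixed suffix qpp each time.
From yqppqppqppqpp, 3 further steps: yqppqppqppqpp → yqppqppqppqppqpp → yqppqppqppqppqppqpp → (answer).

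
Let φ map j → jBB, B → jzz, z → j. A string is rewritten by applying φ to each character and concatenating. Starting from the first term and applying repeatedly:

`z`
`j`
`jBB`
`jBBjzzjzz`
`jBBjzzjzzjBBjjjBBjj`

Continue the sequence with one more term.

φ(jBBjzzjzzjBBjjjBBjj) expands symbol-by-symbol to jBB jzz jzz jBB j j jBB j j jBB jzz jzz jBB jBB jBB jzz jzz jBB jBB; joining the 19 pieces gives the next term.

jBBjzzjzzjBBjjjBBjjjBBjzzjzzjBBjBBjBBjzzjzzjBBjBB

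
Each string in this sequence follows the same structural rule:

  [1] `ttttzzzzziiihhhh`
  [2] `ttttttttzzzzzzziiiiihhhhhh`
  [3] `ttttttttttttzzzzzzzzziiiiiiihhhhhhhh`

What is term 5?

Term n consists of 4n t's, followed by 2n+3 z's, followed by 2n+1 i's, followed by 2n+2 h's (n = 1, 2, …).
For term 5, n = 5, so the run lengths are 20, 13, 11, 12.

ttttttttttttttttttttzzzzzzzzzzzzziiiiiiiiiiihhhhhhhhhhhh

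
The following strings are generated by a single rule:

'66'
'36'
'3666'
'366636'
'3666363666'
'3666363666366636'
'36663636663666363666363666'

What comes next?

Each term (from the third on) is the previous term followed by the one before it: term 3 = 36·66 = 3666.
Continuing: 36663636663666363666363666 · 3666363666366636 gives term 8.

366636366636663636663636663666363666366636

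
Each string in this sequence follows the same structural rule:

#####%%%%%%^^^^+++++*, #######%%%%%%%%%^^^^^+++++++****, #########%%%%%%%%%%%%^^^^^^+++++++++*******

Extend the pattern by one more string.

###########%%%%%%%%%%%%%%%^^^^^^^+++++++++++**********

Each string has the form #^{2n+3} %^{3n+3} ^^{n+3} +^{2n+3} *^{3n-2} (n = 1, 2, …).
Setting n = 4 gives 11, 15, 7, 11, 10 characters in each block.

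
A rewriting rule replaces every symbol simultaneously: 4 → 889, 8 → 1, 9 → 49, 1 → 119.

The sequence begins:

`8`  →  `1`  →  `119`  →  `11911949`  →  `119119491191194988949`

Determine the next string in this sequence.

Replace each of the 21 characters of 119119491191194988949 in place — 119 119 49 119 119 49 889 49 119 119 49 119 119 49 889 49 1 1 49 889 49 — and concatenate.

119119491191194988949119119491191194988949114988949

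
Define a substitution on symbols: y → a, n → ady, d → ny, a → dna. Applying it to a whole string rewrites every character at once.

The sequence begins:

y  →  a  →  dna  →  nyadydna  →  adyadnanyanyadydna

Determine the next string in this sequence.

Rewriting the 18 symbols of adyadnanyanyadydna one by one yields dna ny a dna ny ady dna ady a dna ady a dna ny a ny ady dna; concatenated:

dnanyadnanyadydnaadyadnaadyadnanyanyadydna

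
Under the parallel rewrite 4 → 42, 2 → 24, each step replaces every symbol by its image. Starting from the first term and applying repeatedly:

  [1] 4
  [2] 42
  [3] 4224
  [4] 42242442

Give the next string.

Expanding 42242442: 4→42, 2→24, 2→24, 4→42, 2→24, 4→42, 4→42, 2→24. Concatenated: 42 24 24 42 24 42 42 24.

4224244224424224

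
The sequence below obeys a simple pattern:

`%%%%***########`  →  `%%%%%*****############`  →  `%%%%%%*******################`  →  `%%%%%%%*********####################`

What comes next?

%%%%%%%%***********########################

Each string has the form %^{n+2} *^{2n-1} #^{4n}, where the shown terms are n = 2, 3, 4, 5.
Setting n = 6 gives 8, 11, 24 characters in each block.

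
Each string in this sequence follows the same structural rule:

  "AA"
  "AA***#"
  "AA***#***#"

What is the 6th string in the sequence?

AA***#***#***#***#***#

Each term is the previous one with ***# appended.
From AA***#***#, 3 further steps: AA***#***# → AA***#***#***# → AA***#***#***#***# → (answer).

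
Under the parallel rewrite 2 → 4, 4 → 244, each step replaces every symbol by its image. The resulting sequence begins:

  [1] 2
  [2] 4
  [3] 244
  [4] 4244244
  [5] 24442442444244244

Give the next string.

Applying the rule to each of the 17 symbols of 24442442444244244 gives the pieces 4 244 244 244 4 244 244 4 244 244 244 4 244 244 4 244 244, which concatenate to the answer.

42442442444244244424424424442442444244244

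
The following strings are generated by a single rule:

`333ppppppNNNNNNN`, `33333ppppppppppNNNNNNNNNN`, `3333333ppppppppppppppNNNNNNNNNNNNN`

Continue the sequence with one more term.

333333333ppppppppppppppppppNNNNNNNNNNNNNNNN

Each string has the form 3^{2n-1} p^{4n-2} N^{3n+1}, where the shown terms are n = 2, 3, 4.
Setting n = 5 gives 9, 18, 16 characters in each block.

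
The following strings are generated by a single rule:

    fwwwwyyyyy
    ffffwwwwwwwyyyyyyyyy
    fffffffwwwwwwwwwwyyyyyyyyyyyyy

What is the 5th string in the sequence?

Term n consists of 3n-2 f's, followed by 3n+1 w's, followed by 4n+1 y's (n = 1, 2, …).
Setting n = 5 gives 13, 16, 21 characters in each block.

fffffffffffffwwwwwwwwwwwwwwwwyyyyyyyyyyyyyyyyyyyyy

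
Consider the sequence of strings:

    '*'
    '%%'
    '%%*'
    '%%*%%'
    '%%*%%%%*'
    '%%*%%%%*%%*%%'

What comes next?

This is a Fibonacci-style word recurrence s(k) = s(k−1)·s(k−2): e.g. %%·* = %%*.
The next term joins %%*%%%%*%%*%% and %%*%%%%*.

%%*%%%%*%%*%%%%*%%%%*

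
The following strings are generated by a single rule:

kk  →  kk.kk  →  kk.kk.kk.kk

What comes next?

Each string is two copies of the previous one joined by '.'.
One more doubling of kk.kk.kk.kk gives the answer.

kk.kk.kk.kk.kk.kk.kk.kk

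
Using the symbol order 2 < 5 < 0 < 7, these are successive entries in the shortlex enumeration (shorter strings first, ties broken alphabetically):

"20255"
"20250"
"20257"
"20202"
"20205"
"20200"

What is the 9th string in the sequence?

Continuing the enumeration 3 steps past 20200: 20200 → 20207 → 20272 → (answer).

20275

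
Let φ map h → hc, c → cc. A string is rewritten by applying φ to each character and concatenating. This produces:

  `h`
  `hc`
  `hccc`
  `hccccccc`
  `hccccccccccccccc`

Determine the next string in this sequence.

hccccccccccccccccccccccccccccccc

φ(hccccccccccccccc) expands symbol-by-symbol to hc cc cc cc cc cc cc cc cc cc cc cc cc cc cc cc; joining the 16 pieces gives the next term.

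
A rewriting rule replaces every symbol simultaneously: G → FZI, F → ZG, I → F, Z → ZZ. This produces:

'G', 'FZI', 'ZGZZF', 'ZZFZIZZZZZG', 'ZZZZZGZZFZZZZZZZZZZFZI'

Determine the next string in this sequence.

ZZZZZZZZZZFZIZZZZZGZZZZZZZZZZZZZZZZZZZZZGZZF

φ(ZZZZZGZZFZZZZZZZZZZFZI) expands symbol-by-symbol to ZZ ZZ ZZ ZZ ZZ FZI ZZ ZZ ZG ZZ ZZ ZZ ZZ ZZ ZZ ZZ ZZ ZZ ZZ ZG ZZ F; joining the 22 pieces gives the next term.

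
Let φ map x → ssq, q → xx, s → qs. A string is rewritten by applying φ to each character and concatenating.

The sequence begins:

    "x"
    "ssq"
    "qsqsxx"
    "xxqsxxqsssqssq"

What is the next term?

ssqssqxxqsssqssqxxqsqsqsxxqsqsxx

Applying the rule to each of the 14 symbols of xxqsxxqsssqssq gives the pieces ssq ssq xx qs ssq ssq xx qs qs qs xx qs qs xx, which concatenate to the answer.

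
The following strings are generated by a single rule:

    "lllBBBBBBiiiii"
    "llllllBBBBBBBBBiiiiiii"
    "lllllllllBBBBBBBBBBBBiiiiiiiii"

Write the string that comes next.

Each string has the form l^{3n} B^{3n+3} i^{2n+3} (n = 1, 2, …).
Setting n = 4 gives 12, 15, 11 characters in each block.

llllllllllllBBBBBBBBBBBBBBBiiiiiiiiiii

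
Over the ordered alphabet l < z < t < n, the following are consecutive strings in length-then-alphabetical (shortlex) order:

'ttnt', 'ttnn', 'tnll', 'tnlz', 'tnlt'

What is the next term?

Find the rightmost character of tnlt below n, bump it to the next letter, and reset everything to its right to l.

tnln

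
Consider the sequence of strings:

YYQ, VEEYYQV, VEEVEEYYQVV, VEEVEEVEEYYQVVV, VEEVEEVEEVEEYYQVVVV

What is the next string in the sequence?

Each term wraps the previous one in VEE on the left and V on the right.
So the next term is VEE·VEEVEEVEEVEEYYQVVVV·V.

VEEVEEVEEVEEVEEYYQVVVVV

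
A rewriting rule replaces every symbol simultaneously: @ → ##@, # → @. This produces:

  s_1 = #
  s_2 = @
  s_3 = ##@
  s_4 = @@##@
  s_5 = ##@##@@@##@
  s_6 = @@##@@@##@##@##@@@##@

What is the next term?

Rewriting the 21 symbols of @@##@@@##@##@##@@@##@ one by one yields ##@ ##@ @ @ ##@ ##@ ##@ @ @ ##@ @ @ ##@ @ @ ##@ ##@ ##@ @ @ ##@; concatenated:

##@##@@@##@##@##@@@##@@@##@@@##@##@##@@@##@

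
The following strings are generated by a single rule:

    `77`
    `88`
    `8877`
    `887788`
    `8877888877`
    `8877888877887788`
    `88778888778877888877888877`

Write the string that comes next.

From term 3 onward, concatenate the last term with the second-to-last: 88·77 = 8877, 8877·88 = 887788, …
Continuing: 88778888778877888877888877 · 8877888877887788 gives term 8.

887788887788778888778888778877888877887788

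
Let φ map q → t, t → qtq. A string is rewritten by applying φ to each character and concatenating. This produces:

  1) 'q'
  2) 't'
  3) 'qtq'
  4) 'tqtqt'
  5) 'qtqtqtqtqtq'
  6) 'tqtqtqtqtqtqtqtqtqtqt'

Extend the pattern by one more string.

qtqtqtqtqtqtqtqtqtqtqtqtqtqtqtqtqtqtqtqtqtq

φ(tqtqtqtqtqtqtqtqtqtqt) expands symbol-by-symbol to qtq t qtq t qtq t qtq t qtq t qtq t qtq t qtq t qtq t qtq t qtq; joining the 21 pieces gives the next term.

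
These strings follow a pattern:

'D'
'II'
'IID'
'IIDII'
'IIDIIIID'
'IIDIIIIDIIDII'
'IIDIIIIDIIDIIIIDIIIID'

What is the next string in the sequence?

This is a Fibonacci-style word recurrence s(k) = s(k−1)·s(k−2): e.g. II·D = IID.
Continuing: IIDIIIIDIIDIIIIDIIIID · IIDIIIIDIIDII gives term 8.

IIDIIIIDIIDIIIIDIIIIDIIDIIIIDIIDII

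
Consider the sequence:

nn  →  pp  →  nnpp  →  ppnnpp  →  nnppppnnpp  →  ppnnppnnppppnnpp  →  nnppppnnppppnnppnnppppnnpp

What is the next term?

From term 3 onward, concatenate the second-to-last term with the last: nn·pp = nnpp, pp·nnpp = ppnnpp, …
So term 8 is ppnnppnnppppnnpp·nnppppnnppppnnppnnppppnnpp.

ppnnppnnppppnnppnnppppnnppppnnppnnppppnnpp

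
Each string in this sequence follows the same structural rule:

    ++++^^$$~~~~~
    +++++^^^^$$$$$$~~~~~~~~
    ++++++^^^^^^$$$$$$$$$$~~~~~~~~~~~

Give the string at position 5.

++++++++^^^^^^^^^^$$$$$$$$$$$$$$$$$$~~~~~~~~~~~~~~~~~

The n-th term is n+3 +'s then 2n ^'s then 4n-2 $'s then 3n+2 ~'s (n = 1, 2, …).
For term 5, n = 5, so the run lengths are 8, 10, 18, 17.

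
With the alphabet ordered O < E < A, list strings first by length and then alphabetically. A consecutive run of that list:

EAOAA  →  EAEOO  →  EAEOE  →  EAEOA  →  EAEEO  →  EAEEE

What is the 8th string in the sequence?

Advancing 2 positions from EAEEE through EAEEE → EAEEA reaches term 8.

EAEAO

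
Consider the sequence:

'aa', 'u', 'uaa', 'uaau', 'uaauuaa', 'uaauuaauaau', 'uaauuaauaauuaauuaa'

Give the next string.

uaauuaauaauuaauuaauaauuaauaau

From term 3 onward, concatenate the last term with the second-to-last: u·aa = uaa, uaa·u = uaau, …
The next term joins uaauuaauaauuaauuaa and uaauuaauaau.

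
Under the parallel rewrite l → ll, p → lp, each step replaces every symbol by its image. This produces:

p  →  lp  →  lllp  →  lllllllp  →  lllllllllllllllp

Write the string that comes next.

lllllllllllllllllllllllllllllllp

Replace each of the 16 characters of lllllllllllllllp in place — ll ll ll ll ll ll ll ll ll ll ll ll ll ll ll lp — and concatenate.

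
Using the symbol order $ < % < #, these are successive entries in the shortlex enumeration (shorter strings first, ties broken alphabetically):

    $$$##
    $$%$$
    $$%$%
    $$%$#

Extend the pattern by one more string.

$$%%$

Treat $$%$# as a base-3 numeral over the given alphabet and add one, carrying through any trailing #'s.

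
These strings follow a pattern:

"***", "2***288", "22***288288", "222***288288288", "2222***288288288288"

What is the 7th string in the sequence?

s(k+1) = 2·s(k)·288, so each term gains 2 as a prefix and 288 as a suffix.
From 2222***288288288288, 2 further steps: 2222***288288288288 → 22222***288288288288288 → (answer).

222222***288288288288288288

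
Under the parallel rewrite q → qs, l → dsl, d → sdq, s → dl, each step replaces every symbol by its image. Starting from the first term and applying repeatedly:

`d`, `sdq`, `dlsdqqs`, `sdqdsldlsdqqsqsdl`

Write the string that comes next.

dlsdqqssdqdldslsdqdsldlsdqqsqsdlqsdlsdqdsl

φ(sdqdsldlsdqqsqsdl) expands symbol-by-symbol to dl sdq qs sdq dl dsl sdq dsl dl sdq qs qs dl qs dl sdq dsl; joining the 17 pieces gives the next term.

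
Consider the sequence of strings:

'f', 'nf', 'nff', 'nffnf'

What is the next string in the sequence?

nffnfnff

This is a Fibonacci-style word recurrence s(k) = s(k−1)·s(k−2): e.g. nf·f = nff.
So term 5 is nffnf·nff.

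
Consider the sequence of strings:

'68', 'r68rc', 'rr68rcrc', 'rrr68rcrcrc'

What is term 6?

s(k+1) = r·s(k)·rc, so each term gains r as a prefix and rc as a suffix.
From rrr68rcrcrc, 2 further steps: rrr68rcrcrc → rrrr68rcrcrcrc → (answer).

rrrrr68rcrcrcrcrc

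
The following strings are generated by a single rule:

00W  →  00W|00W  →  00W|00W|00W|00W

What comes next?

Each string is two copies of the previous one joined by '|'.
So the next term is two copies of 00W|00W|00W|00W with '|' between the halves.

00W|00W|00W|00W|00W|00W|00W|00W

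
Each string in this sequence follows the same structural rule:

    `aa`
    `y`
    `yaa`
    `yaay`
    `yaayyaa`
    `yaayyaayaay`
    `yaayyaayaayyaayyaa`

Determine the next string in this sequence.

yaayyaayaayyaayyaayaayyaayaay

Each term (from the third on) is the previous term followed by the one before it: term 3 = y·aa = yaa.
Continuing: yaayyaayaayyaayyaa · yaayyaayaay gives term 8.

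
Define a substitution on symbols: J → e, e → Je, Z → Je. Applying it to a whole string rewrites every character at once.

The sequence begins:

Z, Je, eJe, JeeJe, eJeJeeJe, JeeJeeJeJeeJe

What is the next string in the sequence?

φ(JeeJeeJeJeeJe) expands symbol-by-symbol to e Je Je e Je Je e Je e Je Je e Je; joining the 13 pieces gives the next term.

eJeJeeJeJeeJeeJeJeeJe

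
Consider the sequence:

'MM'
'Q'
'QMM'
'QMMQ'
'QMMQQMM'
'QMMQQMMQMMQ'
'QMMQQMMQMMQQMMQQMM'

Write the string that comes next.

From term 3 onward, concatenate the last term with the second-to-last: Q·MM = QMM, QMM·Q = QMMQ, …
Continuing: QMMQQMMQMMQQMMQQMM · QMMQQMMQMMQ gives term 8.

QMMQQMMQMMQQMMQQMMQMMQQMMQMMQ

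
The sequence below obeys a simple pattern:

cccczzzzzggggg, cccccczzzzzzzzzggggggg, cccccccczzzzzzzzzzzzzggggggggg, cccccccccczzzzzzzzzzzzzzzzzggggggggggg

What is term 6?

The n-th term is 2n+2 c's then 4n+1 z's then 2n+3 g's (n = 1, 2, …).
Setting n = 6 gives 14, 25, 15 characters in each block.

cccccccccccccczzzzzzzzzzzzzzzzzzzzzzzzzggggggggggggggg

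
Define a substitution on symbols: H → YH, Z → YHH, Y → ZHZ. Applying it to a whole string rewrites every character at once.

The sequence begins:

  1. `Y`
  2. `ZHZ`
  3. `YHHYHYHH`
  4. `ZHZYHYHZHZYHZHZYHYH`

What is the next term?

YHHYHYHHZHZYHZHZYHYHHYHYHHZHZYHYHHYHYHHZHZYHZHZYH

Replace each of the 19 characters of ZHZYHYHZHZYHZHZYHYH in place — YHH YH YHH ZHZ YH ZHZ YH YHH YH YHH ZHZ YH YHH YH YHH ZHZ YH ZHZ YH — and concatenate.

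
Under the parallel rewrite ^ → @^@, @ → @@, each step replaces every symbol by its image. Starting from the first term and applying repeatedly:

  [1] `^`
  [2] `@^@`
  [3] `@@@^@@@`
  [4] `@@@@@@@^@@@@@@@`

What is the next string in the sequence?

Rewriting the 15 symbols of @@@@@@@^@@@@@@@ one by one yields @@ @@ @@ @@ @@ @@ @@ @^@ @@ @@ @@ @@ @@ @@ @@; concatenated:

@@@@@@@@@@@@@@@^@@@@@@@@@@@@@@@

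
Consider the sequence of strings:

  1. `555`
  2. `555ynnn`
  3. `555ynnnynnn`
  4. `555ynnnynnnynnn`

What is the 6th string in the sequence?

555ynnnynnnynnnynnnynnn

Every step adds ynnn to the end: s(k+1) = s(k)·ynnn.
From 555ynnnynnnynnn, 2 further steps: 555ynnnynnnynnn → 555ynnnynnnynnnynnn → (answer).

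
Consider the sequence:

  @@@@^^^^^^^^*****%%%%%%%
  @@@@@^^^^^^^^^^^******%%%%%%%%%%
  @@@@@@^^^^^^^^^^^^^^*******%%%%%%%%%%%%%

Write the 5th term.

@@@@@@@@^^^^^^^^^^^^^^^^^^^^*********%%%%%%%%%%%%%%%%%%%

Each string has the form @^{n+2} ^^{3n+2} *^{n+3} %^{3n+1}, where the shown terms are n = 2, 3, 4.
Setting n = 6 gives 8, 20, 9, 19 characters in each block.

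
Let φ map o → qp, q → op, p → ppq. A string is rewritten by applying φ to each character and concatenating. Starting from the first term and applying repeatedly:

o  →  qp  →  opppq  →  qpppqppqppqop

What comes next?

Replace each of the 13 characters of qpppqppqppqop in place — op ppq ppq ppq op ppq ppq op ppq ppq op qp ppq — and concatenate.

opppqppqppqopppqppqopppqppqopqpppq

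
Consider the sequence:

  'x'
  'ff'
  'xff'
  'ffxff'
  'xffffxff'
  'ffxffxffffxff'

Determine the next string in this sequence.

Each term (from the third on) is the two preceding terms concatenated in order: term 3 = x·ff = xff.
The next term joins xffffxff and ffxffxffffxff.

xffffxffffxffxffffxff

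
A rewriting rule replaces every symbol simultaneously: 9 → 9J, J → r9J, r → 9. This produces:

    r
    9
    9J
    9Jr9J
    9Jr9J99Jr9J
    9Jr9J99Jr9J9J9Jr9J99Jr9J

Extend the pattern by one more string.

Applying the rule to each of the 24 symbols of 9Jr9J99Jr9J9J9Jr9J99Jr9J gives the pieces 9J r9J 9 9J r9J 9J 9J r9J 9 9J r9J 9J r9J 9J r9J 9 9J r9J 9J 9J r9J 9 9J r9J, which concatenate to the answer.

9Jr9J99Jr9J9J9Jr9J99Jr9J9Jr9J9Jr9J99Jr9J9J9Jr9J99Jr9J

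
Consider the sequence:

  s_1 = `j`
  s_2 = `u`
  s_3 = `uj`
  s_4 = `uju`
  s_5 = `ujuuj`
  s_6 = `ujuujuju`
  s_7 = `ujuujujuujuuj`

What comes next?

ujuujujuujuujujuujuju

From term 3 onward, concatenate the last term with the second-to-last: u·j = uj, uj·u = uju, …
So term 8 is ujuujujuujuuj·ujuujuju.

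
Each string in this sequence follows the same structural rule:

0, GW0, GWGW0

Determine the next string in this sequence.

GWGWGW0

Each term is the previous one with GW prepended.
One more step from GWGW0 gives the answer.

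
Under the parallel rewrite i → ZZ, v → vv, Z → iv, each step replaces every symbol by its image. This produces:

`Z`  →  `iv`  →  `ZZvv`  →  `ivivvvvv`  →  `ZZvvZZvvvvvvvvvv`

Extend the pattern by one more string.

Rewriting the 16 symbols of ZZvvZZvvvvvvvvvv one by one yields iv iv vv vv iv iv vv vv vv vv vv vv vv vv vv vv; concatenated:

ivivvvvvivivvvvvvvvvvvvvvvvvvvvv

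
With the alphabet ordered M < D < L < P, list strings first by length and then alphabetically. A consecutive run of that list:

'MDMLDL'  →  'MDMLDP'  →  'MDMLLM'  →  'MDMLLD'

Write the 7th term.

MDMLPM

Stepping forward 3 times from MDMLLD: MDMLLD → MDMLLL → MDMLLP, then the target.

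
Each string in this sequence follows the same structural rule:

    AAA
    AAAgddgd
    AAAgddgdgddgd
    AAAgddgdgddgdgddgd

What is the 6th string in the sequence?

Each term is the previous one with gddgd appended.
From AAAgddgdgddgdgddgd, 2 further steps: AAAgddgdgddgdgddgd → AAAgddgdgddgdgddgdgddgd → (answer).

AAAgddgdgddgdgddgdgddgdgddgd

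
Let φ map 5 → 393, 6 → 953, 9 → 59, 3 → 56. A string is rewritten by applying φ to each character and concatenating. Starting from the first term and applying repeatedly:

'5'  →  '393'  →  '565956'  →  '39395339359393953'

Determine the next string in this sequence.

5659565939356565956393595659565939356

Applying the rule to each of the 17 symbols of 39395339359393953 gives the pieces 56 59 56 59 393 56 56 59 56 393 59 56 59 56 59 393 56, which concatenate to the answer.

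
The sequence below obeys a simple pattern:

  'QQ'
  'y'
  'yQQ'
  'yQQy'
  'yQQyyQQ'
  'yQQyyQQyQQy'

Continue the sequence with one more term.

Each term (from the third on) is the previous term followed by the one before it: term 3 = y·QQ = yQQ.
Continuing: yQQyyQQyQQy · yQQyyQQ gives term 7.

yQQyyQQyQQyyQQyyQQ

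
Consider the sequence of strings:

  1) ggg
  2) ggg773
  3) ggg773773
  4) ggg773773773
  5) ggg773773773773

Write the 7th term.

Each term is the previous one with 773 appended.
From ggg773773773773, 2 further steps: ggg773773773773 → ggg773773773773773 → (answer).

ggg773773773773773773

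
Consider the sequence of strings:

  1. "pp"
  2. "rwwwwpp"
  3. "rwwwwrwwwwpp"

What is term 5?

rwwwwrwwwwrwwwwrwwwwpp

Every step adds rwwww at the front: s(k+1) = rwwww·s(k).
From rwwwwrwwwwpp, 2 further steps: rwwwwrwwwwpp → rwwwwrwwwwrwwwwpp → (answer).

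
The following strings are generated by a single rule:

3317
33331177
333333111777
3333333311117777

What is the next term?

The n-th term is 2n 3's then n 1's then n 7's (n = 1, 2, …).
Setting n = 5 gives 10, 5, 5 characters in each block.

33333333331111177777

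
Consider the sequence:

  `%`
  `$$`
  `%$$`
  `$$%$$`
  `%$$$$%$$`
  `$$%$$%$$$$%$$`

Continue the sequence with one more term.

%$$$$%$$$$%$$%$$$$%$$

From term 3 onward, concatenate the second-to-last term with the last: %·$$ = %$$, $$·%$$ = $$%$$, …
Continuing: %$$$$%$$ · $$%$$%$$$$%$$ gives term 7.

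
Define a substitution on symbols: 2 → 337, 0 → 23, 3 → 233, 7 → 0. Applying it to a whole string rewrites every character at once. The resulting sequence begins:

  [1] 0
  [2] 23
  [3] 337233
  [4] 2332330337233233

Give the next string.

Rewriting the 16 symbols of 2332330337233233 one by one yields 337 233 233 337 233 233 23 233 233 0 337 233 233 337 233 233; concatenated:

337233233337233233232332330337233233337233233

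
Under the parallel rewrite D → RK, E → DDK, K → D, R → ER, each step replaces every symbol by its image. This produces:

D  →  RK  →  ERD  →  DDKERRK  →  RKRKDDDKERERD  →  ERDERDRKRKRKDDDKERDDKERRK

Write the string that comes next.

DDKERRKDDKERRKERDERDERDRKRKRKDDDKERRKRKDDDKERERD

Applying the rule to each of the 25 symbols of ERDERDRKRKRKDDDKERDDKERRK gives the pieces DDK ER RK DDK ER RK ER D ER D ER D RK RK RK D DDK ER RK RK D DDK ER ER D, which concatenate to the answer.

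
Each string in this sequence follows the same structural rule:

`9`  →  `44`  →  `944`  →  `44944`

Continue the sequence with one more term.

From term 3 onward, concatenate the second-to-last term with the last: 9·44 = 944, 44·944 = 44944, …
The next term joins 944 and 44944.

94444944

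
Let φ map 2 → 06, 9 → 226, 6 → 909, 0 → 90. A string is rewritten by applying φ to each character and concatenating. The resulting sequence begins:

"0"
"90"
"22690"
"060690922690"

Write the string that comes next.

909099090922690226060690922690

Expanding 060690922690: 0→90, 6→909, 0→90, 6→909, 9→226, 0→90, 9→226, 2→06, 2→06, 6→909, 9→226, 0→90. Concatenated: 90 909 90 909 226 90 226 06 06 909 226 90.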